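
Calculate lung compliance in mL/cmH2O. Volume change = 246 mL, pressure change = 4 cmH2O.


C = dV / dP
C = 246 / 4
C = 61.5 mL/cmH2O


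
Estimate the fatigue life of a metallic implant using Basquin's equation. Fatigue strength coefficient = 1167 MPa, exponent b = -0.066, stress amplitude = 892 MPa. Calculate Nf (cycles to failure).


sigma_a = sigma_f' * (2Nf)^b
2Nf = (sigma_a/sigma_f')^(1/b)
2Nf = (892/1167)^(1/-0.066)
2Nf = 58.65064
Nf = 29.33


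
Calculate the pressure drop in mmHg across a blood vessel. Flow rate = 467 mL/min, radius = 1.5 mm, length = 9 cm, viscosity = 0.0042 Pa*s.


dP = 8*mu*L*Q / (pi*r^4)
Q = 467 mL/min = 7.78333e-06 m^3/s
dP = 1479.9 Pa = 1479.9 / 133.322 mmHg = 11.1 mmHg


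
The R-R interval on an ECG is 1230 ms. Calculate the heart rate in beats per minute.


HR = 60 / RR_interval(s)
RR = 1230 ms = 1.23 s
HR = 60 / 1.23 = 48.78 bpm


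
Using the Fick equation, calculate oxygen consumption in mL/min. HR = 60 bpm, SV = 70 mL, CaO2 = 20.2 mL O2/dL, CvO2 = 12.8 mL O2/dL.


CO = HR*SV = 60*70/1000 = 4.2 L/min
a-v O2 diff = 20.2 - 12.8 = 7.4 mL/dL
VO2 = CO * (CaO2-CvO2) * 10 dL/L
VO2 = 4.2 * 7.4 * 10
VO2 = 310.8 mL/min


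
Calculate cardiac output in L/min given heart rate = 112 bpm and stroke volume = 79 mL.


CO = HR * SV
CO = 112 * 79 / 1000
CO = 8.848 L/min


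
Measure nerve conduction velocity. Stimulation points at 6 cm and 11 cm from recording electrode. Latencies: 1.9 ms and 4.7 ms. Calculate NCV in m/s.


Distance = (11 - 6) / 100 = 0.05 m
dt = (4.7 - 1.9) / 1000 = 0.0028 s
NCV = dist / dt = 17.86 m/s


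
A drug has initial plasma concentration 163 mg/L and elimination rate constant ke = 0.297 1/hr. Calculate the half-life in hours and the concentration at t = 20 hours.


t_half = ln(2) / ke = 0.693147 / 0.297 = 2.334 hr
C(t) = C0 * exp(-ke*t) = 163 * exp(-0.297*20)
C(20) = 0.429 mg/L


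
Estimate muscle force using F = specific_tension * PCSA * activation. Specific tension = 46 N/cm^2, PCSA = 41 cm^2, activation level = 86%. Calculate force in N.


F = sigma * PCSA * activation
F = 46 * 41 * 0.86
F = 1622 N


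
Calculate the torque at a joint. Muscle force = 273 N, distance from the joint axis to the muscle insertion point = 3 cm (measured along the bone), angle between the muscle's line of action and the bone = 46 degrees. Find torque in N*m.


Torque = F * d * sin(theta)   (moment arm = d*sin(theta))
d = 3 cm = 0.03 m
Torque = 273 * 0.03 * sin(46)
Torque = 5.891 N*m


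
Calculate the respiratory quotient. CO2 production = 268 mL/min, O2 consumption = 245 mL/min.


RQ = VCO2 / VO2
RQ = 268 / 245
RQ = 1.094


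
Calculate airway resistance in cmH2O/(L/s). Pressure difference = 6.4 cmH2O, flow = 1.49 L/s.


R = dP / flow
R = 6.4 / 1.49
R = 4.295 cmH2O/(L/s)


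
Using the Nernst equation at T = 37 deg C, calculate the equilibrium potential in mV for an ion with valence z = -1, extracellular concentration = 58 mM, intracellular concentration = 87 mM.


E = (RT/(zF)) * ln(C_out/C_in)
T = 37 + 273.15 = 310.15 K
E = (8.314 * 310.15 / (-1 * 96485)) * ln(58/87)
E = 10.84 mV


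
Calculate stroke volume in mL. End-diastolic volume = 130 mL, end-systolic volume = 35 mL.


SV = EDV - ESV
SV = 130 - 35
SV = 95 mL


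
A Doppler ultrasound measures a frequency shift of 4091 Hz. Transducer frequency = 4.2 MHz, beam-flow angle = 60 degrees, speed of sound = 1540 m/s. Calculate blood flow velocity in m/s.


v = fd * c / (2 * f0 * cos(theta))
v = 4091 * 1540 / (2 * 4.2000e+06 * cos(60))
v = 1.5 m/s


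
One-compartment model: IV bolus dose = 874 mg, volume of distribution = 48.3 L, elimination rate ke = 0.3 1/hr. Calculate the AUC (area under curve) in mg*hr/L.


C0 = Dose/Vd = 874/48.3 = 18.0952 mg/L
AUC = C0/ke = 18.0952/0.3
AUC = 60.32 mg*hr/L


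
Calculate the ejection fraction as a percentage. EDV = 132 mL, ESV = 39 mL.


SV = EDV - ESV = 132 - 39 = 93 mL
EF = SV/EDV * 100 = 93/132 * 100
EF = 70.45%


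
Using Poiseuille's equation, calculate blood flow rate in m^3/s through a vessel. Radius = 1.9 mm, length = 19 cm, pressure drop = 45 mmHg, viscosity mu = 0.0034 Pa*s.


Q = pi*r^4*dP / (8*mu*L)
r = 0.0019 m, L = 0.19 m
dP = 45 mmHg = 5999.49 Pa
Q = 4.7529e-05 m^3/s


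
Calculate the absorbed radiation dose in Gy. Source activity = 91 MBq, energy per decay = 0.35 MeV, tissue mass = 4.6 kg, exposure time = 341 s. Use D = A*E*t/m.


A = 91 MBq = 9.1000e+07 Bq
E = 0.35 MeV = 5.607e-14 J
D = A*E*t/m = 9.1000e+07*5.607e-14*341/4.6
D = 3.7824e-04 Gy


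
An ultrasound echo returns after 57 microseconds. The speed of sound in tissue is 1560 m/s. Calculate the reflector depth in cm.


depth = c * t / 2
t = 57 us = 5.7000e-05 s
depth = 1560 * 5.7000e-05 / 2
depth = 0.04446 m = 4.446 cm


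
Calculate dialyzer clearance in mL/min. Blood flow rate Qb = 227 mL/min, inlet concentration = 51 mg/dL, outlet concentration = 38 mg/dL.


K = Qb * (Cb_in - Cb_out) / Cb_in
K = 227 * (51 - 38) / 51
K = 57.86 mL/min


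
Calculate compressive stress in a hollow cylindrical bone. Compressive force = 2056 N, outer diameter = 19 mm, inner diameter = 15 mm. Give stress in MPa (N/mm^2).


A = pi*(r_o^2 - r_i^2)
r_o = 9.5 mm, r_i = 7.5 mm
A = 106.814 mm^2
sigma = F/A = 2056 / 106.814
sigma = 19.25 MPa


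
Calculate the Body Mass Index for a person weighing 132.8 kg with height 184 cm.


BMI = weight / height^2
height = 184 cm = 1.84 m
BMI = 132.8 / 1.84^2
BMI = 39.22 kg/m^2


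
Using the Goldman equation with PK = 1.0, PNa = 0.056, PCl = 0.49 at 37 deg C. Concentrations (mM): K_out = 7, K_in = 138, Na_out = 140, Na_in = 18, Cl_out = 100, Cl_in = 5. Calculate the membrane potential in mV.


Vm = (RT/F)*ln((PK*Ko + PNa*Nao + PCl*Cli)/(PK*Ki + PNa*Nai + PCl*Clo))
Numer = 17.29, Denom = 188.008
Vm = -63.78 mV


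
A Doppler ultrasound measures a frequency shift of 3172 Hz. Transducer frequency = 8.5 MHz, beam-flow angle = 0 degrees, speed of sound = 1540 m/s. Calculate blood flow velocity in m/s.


v = fd * c / (2 * f0 * cos(theta))
v = 3172 * 1540 / (2 * 8.5000e+06 * cos(0))
v = 0.2873 m/s


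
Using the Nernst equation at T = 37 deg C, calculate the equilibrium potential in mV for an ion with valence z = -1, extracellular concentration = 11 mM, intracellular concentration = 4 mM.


E = (RT/(zF)) * ln(C_out/C_in)
T = 37 + 273.15 = 310.15 K
E = (8.314 * 310.15 / (-1 * 96485)) * ln(11/4)
E = -27.04 mV


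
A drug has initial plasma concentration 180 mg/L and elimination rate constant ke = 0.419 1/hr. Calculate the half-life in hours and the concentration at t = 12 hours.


t_half = ln(2) / ke = 0.693147 / 0.419 = 1.654 hr
C(t) = C0 * exp(-ke*t) = 180 * exp(-0.419*12)
C(12) = 1.179 mg/L


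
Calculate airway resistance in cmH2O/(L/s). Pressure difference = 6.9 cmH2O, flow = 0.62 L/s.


R = dP / flow
R = 6.9 / 0.62
R = 11.13 cmH2O/(L/s)


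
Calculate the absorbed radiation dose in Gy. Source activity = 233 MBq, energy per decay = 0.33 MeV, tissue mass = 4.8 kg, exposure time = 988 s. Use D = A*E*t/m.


A = 233 MBq = 2.3300e+08 Bq
E = 0.33 MeV = 5.2866e-14 J
D = A*E*t/m = 2.3300e+08*5.2866e-14*988/4.8
D = 0.002535 Gy


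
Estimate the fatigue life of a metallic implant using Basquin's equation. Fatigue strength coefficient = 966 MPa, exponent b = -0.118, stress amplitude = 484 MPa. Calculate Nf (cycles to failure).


sigma_a = sigma_f' * (2Nf)^b
2Nf = (sigma_a/sigma_f')^(1/b)
2Nf = (484/966)^(1/-0.118)
2Nf = 349.53408
Nf = 174.8


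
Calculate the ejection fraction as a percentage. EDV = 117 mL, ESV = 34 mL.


SV = EDV - ESV = 117 - 34 = 83 mL
EF = SV/EDV * 100 = 83/117 * 100
EF = 70.94%


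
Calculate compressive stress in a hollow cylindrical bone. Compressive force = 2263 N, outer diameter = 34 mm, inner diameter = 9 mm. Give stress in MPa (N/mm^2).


A = pi*(r_o^2 - r_i^2)
r_o = 17 mm, r_i = 4.5 mm
A = 844.303 mm^2
sigma = F/A = 2263 / 844.303
sigma = 2.68 MPa


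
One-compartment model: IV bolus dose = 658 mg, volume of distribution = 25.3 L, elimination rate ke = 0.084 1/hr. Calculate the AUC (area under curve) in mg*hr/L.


C0 = Dose/Vd = 658/25.3 = 26.0079 mg/L
AUC = C0/ke = 26.0079/0.084
AUC = 309.6 mg*hr/L


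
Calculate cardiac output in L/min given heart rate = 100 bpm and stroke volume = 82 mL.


CO = HR * SV
CO = 100 * 82 / 1000
CO = 8.2 L/min


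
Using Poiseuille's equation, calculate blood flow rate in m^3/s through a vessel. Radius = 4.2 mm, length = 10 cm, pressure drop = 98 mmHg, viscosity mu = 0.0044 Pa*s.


Q = pi*r^4*dP / (8*mu*L)
r = 0.0042 m, L = 0.1 m
dP = 98 mmHg = 13065.556 Pa
Q = 0.003629 m^3/s


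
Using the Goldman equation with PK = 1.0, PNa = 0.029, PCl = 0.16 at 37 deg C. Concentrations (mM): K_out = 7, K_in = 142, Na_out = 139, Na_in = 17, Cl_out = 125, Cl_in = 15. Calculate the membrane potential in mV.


Vm = (RT/F)*ln((PK*Ko + PNa*Nao + PCl*Cli)/(PK*Ki + PNa*Nai + PCl*Clo))
Numer = 13.431, Denom = 162.493
Vm = -66.63 mV


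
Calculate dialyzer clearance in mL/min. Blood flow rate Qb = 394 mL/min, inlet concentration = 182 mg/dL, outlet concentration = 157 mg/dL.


K = Qb * (Cb_in - Cb_out) / Cb_in
K = 394 * (182 - 157) / 182
K = 54.12 mL/min


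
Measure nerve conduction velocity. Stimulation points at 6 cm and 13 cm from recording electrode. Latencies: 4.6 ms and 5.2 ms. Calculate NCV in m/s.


Distance = (13 - 6) / 100 = 0.07 m
dt = (5.2 - 4.6) / 1000 = 6.0000e-04 s
NCV = dist / dt = 116.7 m/s


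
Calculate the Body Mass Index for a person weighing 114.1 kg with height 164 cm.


BMI = weight / height^2
height = 164 cm = 1.64 m
BMI = 114.1 / 1.64^2
BMI = 42.42 kg/m^2


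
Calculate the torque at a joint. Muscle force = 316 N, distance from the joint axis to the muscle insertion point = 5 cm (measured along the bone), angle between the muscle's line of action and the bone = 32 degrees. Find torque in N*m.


Torque = F * d * sin(theta)   (moment arm = d*sin(theta))
d = 5 cm = 0.05 m
Torque = 316 * 0.05 * sin(32)
Torque = 8.373 N*m


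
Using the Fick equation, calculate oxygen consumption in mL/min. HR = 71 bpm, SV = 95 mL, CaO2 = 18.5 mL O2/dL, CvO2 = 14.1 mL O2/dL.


CO = HR*SV = 71*95/1000 = 6.745 L/min
a-v O2 diff = 18.5 - 14.1 = 4.4 mL/dL
VO2 = CO * (CaO2-CvO2) * 10 dL/L
VO2 = 6.745 * 4.4 * 10
VO2 = 296.8 mL/min


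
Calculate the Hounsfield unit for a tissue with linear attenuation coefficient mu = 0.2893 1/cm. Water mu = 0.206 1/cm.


HU = ((mu_tissue - mu_water) / mu_water) * 1000
HU = ((0.2893 - 0.206) / 0.206) * 1000
HU = 404.4


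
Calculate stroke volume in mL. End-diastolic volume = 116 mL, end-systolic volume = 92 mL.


SV = EDV - ESV
SV = 116 - 92
SV = 24 mL


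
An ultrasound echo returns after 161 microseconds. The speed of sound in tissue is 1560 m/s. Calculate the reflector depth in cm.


depth = c * t / 2
t = 161 us = 1.6100e-04 s
depth = 1560 * 1.6100e-04 / 2
depth = 0.12558 m = 12.558 cm


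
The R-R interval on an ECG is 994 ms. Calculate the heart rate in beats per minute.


HR = 60 / RR_interval(s)
RR = 994 ms = 0.994 s
HR = 60 / 0.994 = 60.36 bpm


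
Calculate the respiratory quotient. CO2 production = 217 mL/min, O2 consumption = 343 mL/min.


RQ = VCO2 / VO2
RQ = 217 / 343
RQ = 0.6327


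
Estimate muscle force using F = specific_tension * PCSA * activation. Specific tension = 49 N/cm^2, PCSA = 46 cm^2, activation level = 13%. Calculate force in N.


F = sigma * PCSA * activation
F = 49 * 46 * 0.13
F = 293 N


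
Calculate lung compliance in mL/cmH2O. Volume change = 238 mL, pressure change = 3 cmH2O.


C = dV / dP
C = 238 / 3
C = 79.33 mL/cmH2O


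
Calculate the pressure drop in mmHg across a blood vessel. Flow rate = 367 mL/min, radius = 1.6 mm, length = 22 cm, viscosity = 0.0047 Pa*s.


dP = 8*mu*L*Q / (pi*r^4)
Q = 367 mL/min = 6.11667e-06 m^3/s
dP = 2457.51 Pa = 2457.51 / 133.322 mmHg = 18.43 mmHg


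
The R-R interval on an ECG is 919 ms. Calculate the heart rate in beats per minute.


HR = 60 / RR_interval(s)
RR = 919 ms = 0.919 s
HR = 60 / 0.919 = 65.29 bpm


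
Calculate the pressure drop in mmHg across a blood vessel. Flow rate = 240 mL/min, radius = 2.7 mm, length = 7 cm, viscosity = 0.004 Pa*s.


dP = 8*mu*L*Q / (pi*r^4)
Q = 240 mL/min = 4e-06 m^3/s
dP = 53.6665 Pa = 53.6665 / 133.322 mmHg = 0.4025 mmHg


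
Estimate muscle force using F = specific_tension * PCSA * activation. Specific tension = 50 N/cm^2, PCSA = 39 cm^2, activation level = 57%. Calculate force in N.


F = sigma * PCSA * activation
F = 50 * 39 * 0.57
F = 1112 N


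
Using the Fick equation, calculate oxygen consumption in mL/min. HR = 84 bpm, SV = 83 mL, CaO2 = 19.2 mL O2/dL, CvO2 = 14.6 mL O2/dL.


CO = HR*SV = 84*83/1000 = 6.972 L/min
a-v O2 diff = 19.2 - 14.6 = 4.6 mL/dL
VO2 = CO * (CaO2-CvO2) * 10 dL/L
VO2 = 6.972 * 4.6 * 10
VO2 = 320.7 mL/min


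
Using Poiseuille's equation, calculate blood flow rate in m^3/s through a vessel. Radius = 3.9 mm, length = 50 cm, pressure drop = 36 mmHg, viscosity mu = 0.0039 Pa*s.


Q = pi*r^4*dP / (8*mu*L)
r = 0.0039 m, L = 0.5 m
dP = 36 mmHg = 4799.592 Pa
Q = 2.2361e-04 m^3/s


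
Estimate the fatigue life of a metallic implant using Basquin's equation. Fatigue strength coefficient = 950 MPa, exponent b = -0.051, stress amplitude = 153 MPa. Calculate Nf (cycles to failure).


sigma_a = sigma_f' * (2Nf)^b
2Nf = (sigma_a/sigma_f')^(1/b)
2Nf = (153/950)^(1/-0.051)
2Nf = 3.5452795e+15
Nf = 1.7726e+15


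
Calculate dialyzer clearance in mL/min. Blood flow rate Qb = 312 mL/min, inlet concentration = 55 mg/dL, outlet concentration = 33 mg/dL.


K = Qb * (Cb_in - Cb_out) / Cb_in
K = 312 * (55 - 33) / 55
K = 124.8 mL/min


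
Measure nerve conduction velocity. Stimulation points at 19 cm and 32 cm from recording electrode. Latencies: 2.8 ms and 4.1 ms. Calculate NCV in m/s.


Distance = (32 - 19) / 100 = 0.13 m
dt = (4.1 - 2.8) / 1000 = 0.0013 s
NCV = dist / dt = 100 m/s


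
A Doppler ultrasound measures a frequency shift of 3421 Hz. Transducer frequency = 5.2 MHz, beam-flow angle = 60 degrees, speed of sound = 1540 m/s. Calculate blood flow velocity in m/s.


v = fd * c / (2 * f0 * cos(theta))
v = 3421 * 1540 / (2 * 5.2000e+06 * cos(60))
v = 1.013 m/s


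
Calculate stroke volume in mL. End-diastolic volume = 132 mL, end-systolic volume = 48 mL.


SV = EDV - ESV
SV = 132 - 48
SV = 84 mL


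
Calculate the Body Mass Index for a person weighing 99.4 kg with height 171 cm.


BMI = weight / height^2
height = 171 cm = 1.71 m
BMI = 99.4 / 1.71^2
BMI = 33.99 kg/m^2


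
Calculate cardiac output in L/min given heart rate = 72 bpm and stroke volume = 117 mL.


CO = HR * SV
CO = 72 * 117 / 1000
CO = 8.424 L/min


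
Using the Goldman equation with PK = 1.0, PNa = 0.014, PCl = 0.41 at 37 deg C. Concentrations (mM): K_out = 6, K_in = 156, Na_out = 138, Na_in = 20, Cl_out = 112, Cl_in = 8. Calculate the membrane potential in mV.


Vm = (RT/F)*ln((PK*Ko + PNa*Nao + PCl*Cli)/(PK*Ki + PNa*Nai + PCl*Clo))
Numer = 11.212, Denom = 202.2
Vm = -77.3 mV


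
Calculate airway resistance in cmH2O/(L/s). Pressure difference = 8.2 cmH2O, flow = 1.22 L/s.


R = dP / flow
R = 8.2 / 1.22
R = 6.721 cmH2O/(L/s)


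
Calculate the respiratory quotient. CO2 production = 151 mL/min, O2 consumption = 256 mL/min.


RQ = VCO2 / VO2
RQ = 151 / 256
RQ = 0.5898


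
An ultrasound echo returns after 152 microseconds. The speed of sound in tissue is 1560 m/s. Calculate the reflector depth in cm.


depth = c * t / 2
t = 152 us = 1.5200e-04 s
depth = 1560 * 1.5200e-04 / 2
depth = 0.11856 m = 11.856 cm


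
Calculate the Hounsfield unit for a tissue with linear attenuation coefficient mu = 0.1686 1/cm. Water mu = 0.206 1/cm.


HU = ((mu_tissue - mu_water) / mu_water) * 1000
HU = ((0.1686 - 0.206) / 0.206) * 1000
HU = -181.6


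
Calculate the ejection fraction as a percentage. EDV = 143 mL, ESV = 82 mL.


SV = EDV - ESV = 143 - 82 = 61 mL
EF = SV/EDV * 100 = 61/143 * 100
EF = 42.66%


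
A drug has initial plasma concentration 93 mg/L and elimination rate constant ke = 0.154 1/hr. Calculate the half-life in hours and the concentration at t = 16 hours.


t_half = ln(2) / ke = 0.693147 / 0.154 = 4.501 hr
C(t) = C0 * exp(-ke*t) = 93 * exp(-0.154*16)
C(16) = 7.914 mg/L


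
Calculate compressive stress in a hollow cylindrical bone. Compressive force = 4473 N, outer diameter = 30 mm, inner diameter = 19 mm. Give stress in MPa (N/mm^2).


A = pi*(r_o^2 - r_i^2)
r_o = 15 mm, r_i = 9.5 mm
A = 423.33 mm^2
sigma = F/A = 4473 / 423.33
sigma = 10.57 MPa


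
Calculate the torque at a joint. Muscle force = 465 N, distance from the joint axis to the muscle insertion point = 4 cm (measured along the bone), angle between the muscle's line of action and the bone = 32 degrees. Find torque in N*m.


Torque = F * d * sin(theta)   (moment arm = d*sin(theta))
d = 4 cm = 0.04 m
Torque = 465 * 0.04 * sin(32)
Torque = 9.856 N*m


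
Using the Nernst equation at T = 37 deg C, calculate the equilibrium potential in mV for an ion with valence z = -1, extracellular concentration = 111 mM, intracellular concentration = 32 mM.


E = (RT/(zF)) * ln(C_out/C_in)
T = 37 + 273.15 = 310.15 K
E = (8.314 * 310.15 / (-1 * 96485)) * ln(111/32)
E = -33.24 mV


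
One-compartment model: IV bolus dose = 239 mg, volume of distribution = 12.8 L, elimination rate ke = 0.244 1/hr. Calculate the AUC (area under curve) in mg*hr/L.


C0 = Dose/Vd = 239/12.8 = 18.6719 mg/L
AUC = C0/ke = 18.6719/0.244
AUC = 76.52 mg*hr/L


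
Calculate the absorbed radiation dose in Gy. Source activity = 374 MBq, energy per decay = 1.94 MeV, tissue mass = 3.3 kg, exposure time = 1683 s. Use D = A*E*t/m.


A = 374 MBq = 3.7400e+08 Bq
E = 1.94 MeV = 3.10788e-13 J
D = A*E*t/m = 3.7400e+08*3.10788e-13*1683/3.3
D = 0.05928 Gy


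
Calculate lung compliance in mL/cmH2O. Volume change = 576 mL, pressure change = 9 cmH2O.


C = dV / dP
C = 576 / 9
C = 64 mL/cmH2O


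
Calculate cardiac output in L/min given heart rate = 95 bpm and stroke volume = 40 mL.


CO = HR * SV
CO = 95 * 40 / 1000
CO = 3.8 L/min


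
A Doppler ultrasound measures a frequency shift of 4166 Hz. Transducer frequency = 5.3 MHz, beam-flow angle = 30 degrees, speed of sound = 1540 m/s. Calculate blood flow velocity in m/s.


v = fd * c / (2 * f0 * cos(theta))
v = 4166 * 1540 / (2 * 5.3000e+06 * cos(30))
v = 0.6989 m/s


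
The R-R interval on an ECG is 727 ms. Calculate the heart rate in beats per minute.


HR = 60 / RR_interval(s)
RR = 727 ms = 0.727 s
HR = 60 / 0.727 = 82.53 bpm


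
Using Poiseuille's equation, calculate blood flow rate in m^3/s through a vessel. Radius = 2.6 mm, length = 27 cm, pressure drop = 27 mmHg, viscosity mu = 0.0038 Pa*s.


Q = pi*r^4*dP / (8*mu*L)
r = 0.0026 m, L = 0.27 m
dP = 27 mmHg = 3599.694 Pa
Q = 6.2961e-05 m^3/s


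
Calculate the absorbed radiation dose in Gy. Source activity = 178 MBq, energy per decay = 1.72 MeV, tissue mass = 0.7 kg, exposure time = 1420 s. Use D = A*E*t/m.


A = 178 MBq = 1.7800e+08 Bq
E = 1.72 MeV = 2.75544e-13 J
D = A*E*t/m = 1.7800e+08*2.75544e-13*1420/0.7
D = 0.0995 Gy


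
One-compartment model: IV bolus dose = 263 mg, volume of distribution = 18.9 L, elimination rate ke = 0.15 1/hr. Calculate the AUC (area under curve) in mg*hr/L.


C0 = Dose/Vd = 263/18.9 = 13.9153 mg/L
AUC = C0/ke = 13.9153/0.15
AUC = 92.77 mg*hr/L


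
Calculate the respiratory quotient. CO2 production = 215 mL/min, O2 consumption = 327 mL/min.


RQ = VCO2 / VO2
RQ = 215 / 327
RQ = 0.6575


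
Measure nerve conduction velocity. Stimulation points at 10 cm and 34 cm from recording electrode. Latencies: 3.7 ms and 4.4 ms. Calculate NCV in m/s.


Distance = (34 - 10) / 100 = 0.24 m
dt = (4.4 - 3.7) / 1000 = 7.0000e-04 s
NCV = dist / dt = 342.9 m/s


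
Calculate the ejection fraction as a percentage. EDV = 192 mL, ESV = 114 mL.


SV = EDV - ESV = 192 - 114 = 78 mL
EF = SV/EDV * 100 = 78/192 * 100
EF = 40.62%


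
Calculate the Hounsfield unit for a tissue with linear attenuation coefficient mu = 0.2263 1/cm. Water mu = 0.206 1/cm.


HU = ((mu_tissue - mu_water) / mu_water) * 1000
HU = ((0.2263 - 0.206) / 0.206) * 1000
HU = 98.54


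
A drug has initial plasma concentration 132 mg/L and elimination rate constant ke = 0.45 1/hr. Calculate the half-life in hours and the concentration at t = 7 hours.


t_half = ln(2) / ke = 0.693147 / 0.45 = 1.54 hr
C(t) = C0 * exp(-ke*t) = 132 * exp(-0.45*7)
C(7) = 5.656 mg/L


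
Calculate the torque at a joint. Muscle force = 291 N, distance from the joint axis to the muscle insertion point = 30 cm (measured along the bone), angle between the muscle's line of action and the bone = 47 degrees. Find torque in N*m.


Torque = F * d * sin(theta)   (moment arm = d*sin(theta))
d = 30 cm = 0.3 m
Torque = 291 * 0.3 * sin(47)
Torque = 63.85 N*m


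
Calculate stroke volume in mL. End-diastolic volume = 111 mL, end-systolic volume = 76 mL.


SV = EDV - ESV
SV = 111 - 76
SV = 35 mL


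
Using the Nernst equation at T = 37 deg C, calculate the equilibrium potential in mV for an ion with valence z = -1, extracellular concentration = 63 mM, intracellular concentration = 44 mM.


E = (RT/(zF)) * ln(C_out/C_in)
T = 37 + 273.15 = 310.15 K
E = (8.314 * 310.15 / (-1 * 96485)) * ln(63/44)
E = -9.593 mV


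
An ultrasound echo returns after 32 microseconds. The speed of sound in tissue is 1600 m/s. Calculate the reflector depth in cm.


depth = c * t / 2
t = 32 us = 3.2000e-05 s
depth = 1600 * 3.2000e-05 / 2
depth = 0.0256 m = 2.56 cm


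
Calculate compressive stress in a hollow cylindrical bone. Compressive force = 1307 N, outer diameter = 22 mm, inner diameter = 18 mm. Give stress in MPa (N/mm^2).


A = pi*(r_o^2 - r_i^2)
r_o = 11 mm, r_i = 9 mm
A = 125.664 mm^2
sigma = F/A = 1307 / 125.664
sigma = 10.4 MPa


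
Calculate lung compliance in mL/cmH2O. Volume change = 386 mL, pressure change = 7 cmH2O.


C = dV / dP
C = 386 / 7
C = 55.14 mL/cmH2O


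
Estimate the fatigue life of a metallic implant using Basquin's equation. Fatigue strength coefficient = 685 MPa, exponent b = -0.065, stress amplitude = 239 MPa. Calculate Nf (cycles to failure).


sigma_a = sigma_f' * (2Nf)^b
2Nf = (sigma_a/sigma_f')^(1/b)
2Nf = (239/685)^(1/-0.065)
2Nf = 10846056
Nf = 5.4230e+06


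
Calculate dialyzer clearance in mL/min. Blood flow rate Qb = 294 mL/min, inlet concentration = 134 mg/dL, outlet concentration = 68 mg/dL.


K = Qb * (Cb_in - Cb_out) / Cb_in
K = 294 * (134 - 68) / 134
K = 144.8 mL/min


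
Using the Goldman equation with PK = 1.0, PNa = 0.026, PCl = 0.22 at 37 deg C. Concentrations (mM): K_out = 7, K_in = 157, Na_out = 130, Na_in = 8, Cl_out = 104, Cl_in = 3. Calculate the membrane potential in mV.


Vm = (RT/F)*ln((PK*Ko + PNa*Nao + PCl*Cli)/(PK*Ki + PNa*Nai + PCl*Clo))
Numer = 11.04, Denom = 180.088
Vm = -74.61 mV


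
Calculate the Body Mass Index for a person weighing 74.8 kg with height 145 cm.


BMI = weight / height^2
height = 145 cm = 1.45 m
BMI = 74.8 / 1.45^2
BMI = 35.58 kg/m^2


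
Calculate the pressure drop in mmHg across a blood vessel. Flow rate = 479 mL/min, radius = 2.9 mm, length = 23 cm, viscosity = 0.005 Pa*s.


dP = 8*mu*L*Q / (pi*r^4)
Q = 479 mL/min = 7.98333e-06 m^3/s
dP = 330.545 Pa = 330.545 / 133.322 mmHg = 2.479 mmHg


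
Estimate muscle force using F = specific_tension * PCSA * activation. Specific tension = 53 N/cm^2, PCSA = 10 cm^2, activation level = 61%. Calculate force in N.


F = sigma * PCSA * activation
F = 53 * 10 * 0.61
F = 323.3 N


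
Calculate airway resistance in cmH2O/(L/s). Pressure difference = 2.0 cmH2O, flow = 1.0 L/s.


R = dP / flow
R = 2.0 / 1.0
R = 2 cmH2O/(L/s)


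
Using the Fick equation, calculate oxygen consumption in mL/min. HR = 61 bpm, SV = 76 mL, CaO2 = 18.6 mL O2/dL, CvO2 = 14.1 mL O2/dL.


CO = HR*SV = 61*76/1000 = 4.636 L/min
a-v O2 diff = 18.6 - 14.1 = 4.5 mL/dL
VO2 = CO * (CaO2-CvO2) * 10 dL/L
VO2 = 4.636 * 4.5 * 10
VO2 = 208.6 mL/min


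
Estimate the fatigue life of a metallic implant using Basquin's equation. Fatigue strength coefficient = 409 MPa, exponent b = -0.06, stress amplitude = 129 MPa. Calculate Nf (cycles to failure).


sigma_a = sigma_f' * (2Nf)^b
2Nf = (sigma_a/sigma_f')^(1/b)
2Nf = (129/409)^(1/-0.06)
2Nf = 2.2502285e+08
Nf = 1.1251e+08


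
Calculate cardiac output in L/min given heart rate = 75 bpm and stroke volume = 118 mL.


CO = HR * SV
CO = 75 * 118 / 1000
CO = 8.85 L/min


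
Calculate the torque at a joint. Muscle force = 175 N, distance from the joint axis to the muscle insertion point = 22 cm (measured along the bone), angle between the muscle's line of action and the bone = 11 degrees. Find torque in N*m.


Torque = F * d * sin(theta)   (moment arm = d*sin(theta))
d = 22 cm = 0.22 m
Torque = 175 * 0.22 * sin(11)
Torque = 7.346 N*m


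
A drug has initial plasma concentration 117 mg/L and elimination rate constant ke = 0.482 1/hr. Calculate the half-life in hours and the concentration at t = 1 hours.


t_half = ln(2) / ke = 0.693147 / 0.482 = 1.438 hr
C(t) = C0 * exp(-ke*t) = 117 * exp(-0.482*1)
C(1) = 72.25 mg/L


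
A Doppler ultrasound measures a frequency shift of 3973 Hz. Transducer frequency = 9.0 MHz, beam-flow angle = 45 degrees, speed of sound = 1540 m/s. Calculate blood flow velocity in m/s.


v = fd * c / (2 * f0 * cos(theta))
v = 3973 * 1540 / (2 * 9.0000e+06 * cos(45))
v = 0.4807 m/s


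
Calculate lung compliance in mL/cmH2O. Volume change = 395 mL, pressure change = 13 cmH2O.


C = dV / dP
C = 395 / 13
C = 30.38 mL/cmH2O


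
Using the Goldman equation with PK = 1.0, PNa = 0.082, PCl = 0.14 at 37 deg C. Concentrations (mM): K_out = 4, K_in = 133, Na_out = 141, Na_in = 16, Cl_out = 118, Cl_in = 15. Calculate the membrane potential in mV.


Vm = (RT/F)*ln((PK*Ko + PNa*Nao + PCl*Cli)/(PK*Ki + PNa*Nai + PCl*Clo))
Numer = 17.662, Denom = 150.832
Vm = -57.32 mV


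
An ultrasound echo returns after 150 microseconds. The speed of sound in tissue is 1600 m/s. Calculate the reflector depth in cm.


depth = c * t / 2
t = 150 us = 1.5000e-04 s
depth = 1600 * 1.5000e-04 / 2
depth = 0.12 m = 12 cm


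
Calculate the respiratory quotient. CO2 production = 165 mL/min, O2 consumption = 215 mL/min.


RQ = VCO2 / VO2
RQ = 165 / 215
RQ = 0.7674


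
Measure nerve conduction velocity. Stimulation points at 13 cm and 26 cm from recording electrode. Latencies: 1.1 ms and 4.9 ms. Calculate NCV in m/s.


Distance = (26 - 13) / 100 = 0.13 m
dt = (4.9 - 1.1) / 1000 = 0.0038 s
NCV = dist / dt = 34.21 m/s


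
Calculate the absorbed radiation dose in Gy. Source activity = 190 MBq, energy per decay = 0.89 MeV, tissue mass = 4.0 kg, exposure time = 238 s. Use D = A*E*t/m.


A = 190 MBq = 1.9000e+08 Bq
E = 0.89 MeV = 1.42578e-13 J
D = A*E*t/m = 1.9000e+08*1.42578e-13*238/4.0
D = 0.001612 Gy


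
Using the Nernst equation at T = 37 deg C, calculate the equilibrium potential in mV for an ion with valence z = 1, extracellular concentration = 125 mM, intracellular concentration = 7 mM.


E = (RT/(zF)) * ln(C_out/C_in)
T = 37 + 273.15 = 310.15 K
E = (8.314 * 310.15 / (1 * 96485)) * ln(125/7)
E = 77.03 mV


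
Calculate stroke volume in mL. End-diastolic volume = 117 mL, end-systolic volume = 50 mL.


SV = EDV - ESV
SV = 117 - 50
SV = 67 mL


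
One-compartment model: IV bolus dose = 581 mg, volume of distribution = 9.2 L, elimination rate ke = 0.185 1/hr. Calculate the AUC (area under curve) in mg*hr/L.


C0 = Dose/Vd = 581/9.2 = 63.1522 mg/L
AUC = C0/ke = 63.1522/0.185
AUC = 341.4 mg*hr/L


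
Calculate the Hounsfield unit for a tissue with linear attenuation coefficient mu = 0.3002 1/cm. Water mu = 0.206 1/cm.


HU = ((mu_tissue - mu_water) / mu_water) * 1000
HU = ((0.3002 - 0.206) / 0.206) * 1000
HU = 457.3


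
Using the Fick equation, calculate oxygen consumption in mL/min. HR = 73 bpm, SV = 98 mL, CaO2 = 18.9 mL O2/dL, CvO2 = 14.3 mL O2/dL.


CO = HR*SV = 73*98/1000 = 7.154 L/min
a-v O2 diff = 18.9 - 14.3 = 4.6 mL/dL
VO2 = CO * (CaO2-CvO2) * 10 dL/L
VO2 = 7.154 * 4.6 * 10
VO2 = 329.1 mL/min


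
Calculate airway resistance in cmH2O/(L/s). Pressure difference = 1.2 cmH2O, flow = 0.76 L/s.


R = dP / flow
R = 1.2 / 0.76
R = 1.579 cmH2O/(L/s)


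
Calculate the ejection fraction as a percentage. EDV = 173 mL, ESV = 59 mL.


SV = EDV - ESV = 173 - 59 = 114 mL
EF = SV/EDV * 100 = 114/173 * 100
EF = 65.9%


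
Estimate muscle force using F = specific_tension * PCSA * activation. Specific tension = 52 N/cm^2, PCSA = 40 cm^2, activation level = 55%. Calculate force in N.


F = sigma * PCSA * activation
F = 52 * 40 * 0.55
F = 1144 N


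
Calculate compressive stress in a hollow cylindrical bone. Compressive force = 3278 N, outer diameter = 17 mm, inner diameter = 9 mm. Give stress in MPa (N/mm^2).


A = pi*(r_o^2 - r_i^2)
r_o = 8.5 mm, r_i = 4.5 mm
A = 163.363 mm^2
sigma = F/A = 3278 / 163.363
sigma = 20.07 MPa


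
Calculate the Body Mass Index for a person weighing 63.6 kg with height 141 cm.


BMI = weight / height^2
height = 141 cm = 1.41 m
BMI = 63.6 / 1.41^2
BMI = 31.99 kg/m^2


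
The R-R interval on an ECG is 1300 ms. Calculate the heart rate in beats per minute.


HR = 60 / RR_interval(s)
RR = 1300 ms = 1.3 s
HR = 60 / 1.3 = 46.15 bpm


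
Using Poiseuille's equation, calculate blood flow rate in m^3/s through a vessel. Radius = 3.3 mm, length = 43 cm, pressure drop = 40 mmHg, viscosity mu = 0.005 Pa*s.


Q = pi*r^4*dP / (8*mu*L)
r = 0.0033 m, L = 0.43 m
dP = 40 mmHg = 5332.88 Pa
Q = 1.1552e-04 m^3/s


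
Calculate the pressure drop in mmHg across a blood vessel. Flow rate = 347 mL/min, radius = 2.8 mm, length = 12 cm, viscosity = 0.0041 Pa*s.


dP = 8*mu*L*Q / (pi*r^4)
Q = 347 mL/min = 5.78333e-06 m^3/s
dP = 117.883 Pa = 117.883 / 133.322 mmHg = 0.8842 mmHg


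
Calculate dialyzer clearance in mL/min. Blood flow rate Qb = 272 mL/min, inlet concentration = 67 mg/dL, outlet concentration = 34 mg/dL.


K = Qb * (Cb_in - Cb_out) / Cb_in
K = 272 * (67 - 34) / 67
K = 134 mL/min


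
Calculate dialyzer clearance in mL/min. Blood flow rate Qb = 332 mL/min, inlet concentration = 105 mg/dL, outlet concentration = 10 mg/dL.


K = Qb * (Cb_in - Cb_out) / Cb_in
K = 332 * (105 - 10) / 105
K = 300.4 mL/min


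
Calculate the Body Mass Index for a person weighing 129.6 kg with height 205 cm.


BMI = weight / height^2
height = 205 cm = 2.05 m
BMI = 129.6 / 2.05^2
BMI = 30.84 kg/m^2


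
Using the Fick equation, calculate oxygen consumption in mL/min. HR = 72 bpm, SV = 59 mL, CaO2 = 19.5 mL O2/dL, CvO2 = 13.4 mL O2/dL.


CO = HR*SV = 72*59/1000 = 4.248 L/min
a-v O2 diff = 19.5 - 13.4 = 6.1 mL/dL
VO2 = CO * (CaO2-CvO2) * 10 dL/L
VO2 = 4.248 * 6.1 * 10
VO2 = 259.1 mL/min


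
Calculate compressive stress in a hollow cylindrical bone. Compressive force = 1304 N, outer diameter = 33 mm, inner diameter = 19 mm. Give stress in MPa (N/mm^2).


A = pi*(r_o^2 - r_i^2)
r_o = 16.5 mm, r_i = 9.5 mm
A = 571.77 mm^2
sigma = F/A = 1304 / 571.77
sigma = 2.281 MPa


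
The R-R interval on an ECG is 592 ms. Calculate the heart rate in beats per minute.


HR = 60 / RR_interval(s)
RR = 592 ms = 0.592 s
HR = 60 / 0.592 = 101.4 bpm


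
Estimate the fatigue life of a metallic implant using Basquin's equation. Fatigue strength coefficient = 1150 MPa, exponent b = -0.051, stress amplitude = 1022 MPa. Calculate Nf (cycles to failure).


sigma_a = sigma_f' * (2Nf)^b
2Nf = (sigma_a/sigma_f')^(1/b)
2Nf = (1022/1150)^(1/-0.051)
2Nf = 10.112116
Nf = 5.056


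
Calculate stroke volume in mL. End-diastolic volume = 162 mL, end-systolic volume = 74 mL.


SV = EDV - ESV
SV = 162 - 74
SV = 88 mL


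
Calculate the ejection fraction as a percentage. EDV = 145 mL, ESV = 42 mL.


SV = EDV - ESV = 145 - 42 = 103 mL
EF = SV/EDV * 100 = 103/145 * 100
EF = 71.03%


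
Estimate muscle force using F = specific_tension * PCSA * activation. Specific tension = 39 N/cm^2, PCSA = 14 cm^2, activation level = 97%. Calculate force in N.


F = sigma * PCSA * activation
F = 39 * 14 * 0.97
F = 529.6 N


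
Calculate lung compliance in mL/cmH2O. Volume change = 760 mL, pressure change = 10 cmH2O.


C = dV / dP
C = 760 / 10
C = 76 mL/cmH2O


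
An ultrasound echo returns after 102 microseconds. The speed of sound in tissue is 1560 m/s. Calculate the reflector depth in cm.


depth = c * t / 2
t = 102 us = 1.0200e-04 s
depth = 1560 * 1.0200e-04 / 2
depth = 0.07956 m = 7.956 cm


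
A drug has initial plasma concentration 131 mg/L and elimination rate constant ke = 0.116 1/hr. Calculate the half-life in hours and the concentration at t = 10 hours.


t_half = ln(2) / ke = 0.693147 / 0.116 = 5.975 hr
C(t) = C0 * exp(-ke*t) = 131 * exp(-0.116*10)
C(10) = 41.07 mg/L


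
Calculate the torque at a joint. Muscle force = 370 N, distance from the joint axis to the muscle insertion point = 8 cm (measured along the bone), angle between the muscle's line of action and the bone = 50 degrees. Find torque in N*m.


Torque = F * d * sin(theta)   (moment arm = d*sin(theta))
d = 8 cm = 0.08 m
Torque = 370 * 0.08 * sin(50)
Torque = 22.67 N*m


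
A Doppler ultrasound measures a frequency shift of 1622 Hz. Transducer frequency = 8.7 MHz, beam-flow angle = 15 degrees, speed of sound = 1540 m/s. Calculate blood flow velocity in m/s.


v = fd * c / (2 * f0 * cos(theta))
v = 1622 * 1540 / (2 * 8.7000e+06 * cos(15))
v = 0.1486 m/s


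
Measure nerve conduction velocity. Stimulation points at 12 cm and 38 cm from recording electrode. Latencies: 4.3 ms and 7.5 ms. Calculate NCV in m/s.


Distance = (38 - 12) / 100 = 0.26 m
dt = (7.5 - 4.3) / 1000 = 0.0032 s
NCV = dist / dt = 81.25 m/s


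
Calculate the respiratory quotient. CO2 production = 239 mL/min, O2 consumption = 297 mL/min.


RQ = VCO2 / VO2
RQ = 239 / 297
RQ = 0.8047


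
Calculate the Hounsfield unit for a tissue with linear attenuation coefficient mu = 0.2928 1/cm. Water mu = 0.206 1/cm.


HU = ((mu_tissue - mu_water) / mu_water) * 1000
HU = ((0.2928 - 0.206) / 0.206) * 1000
HU = 421.4


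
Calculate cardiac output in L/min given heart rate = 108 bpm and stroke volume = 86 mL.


CO = HR * SV
CO = 108 * 86 / 1000
CO = 9.288 L/min


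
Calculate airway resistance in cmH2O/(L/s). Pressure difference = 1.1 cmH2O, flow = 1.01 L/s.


R = dP / flow
R = 1.1 / 1.01
R = 1.089 cmH2O/(L/s)


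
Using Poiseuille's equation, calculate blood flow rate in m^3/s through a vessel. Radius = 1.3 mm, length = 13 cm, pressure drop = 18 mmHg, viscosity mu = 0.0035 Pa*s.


Q = pi*r^4*dP / (8*mu*L)
r = 0.0013 m, L = 0.13 m
dP = 18 mmHg = 2399.796 Pa
Q = 5.9156e-06 m^3/s


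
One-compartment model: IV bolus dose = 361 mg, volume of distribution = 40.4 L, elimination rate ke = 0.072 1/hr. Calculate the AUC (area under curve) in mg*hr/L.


C0 = Dose/Vd = 361/40.4 = 8.93564 mg/L
AUC = C0/ke = 8.93564/0.072
AUC = 124.1 mg*hr/L


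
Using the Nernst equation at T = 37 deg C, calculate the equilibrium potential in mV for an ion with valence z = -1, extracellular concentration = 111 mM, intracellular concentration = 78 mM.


E = (RT/(zF)) * ln(C_out/C_in)
T = 37 + 273.15 = 310.15 K
E = (8.314 * 310.15 / (-1 * 96485)) * ln(111/78)
E = -9.429 mV


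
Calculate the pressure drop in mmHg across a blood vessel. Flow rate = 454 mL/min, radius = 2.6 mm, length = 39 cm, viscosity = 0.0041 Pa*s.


dP = 8*mu*L*Q / (pi*r^4)
Q = 454 mL/min = 7.56667e-06 m^3/s
dP = 674.217 Pa = 674.217 / 133.322 mmHg = 5.057 mmHg


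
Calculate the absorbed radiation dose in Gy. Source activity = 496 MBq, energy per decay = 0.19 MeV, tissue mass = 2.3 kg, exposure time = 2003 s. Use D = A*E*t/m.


A = 496 MBq = 4.9600e+08 Bq
E = 0.19 MeV = 3.0438e-14 J
D = A*E*t/m = 4.9600e+08*3.0438e-14*2003/2.3
D = 0.01315 Gy


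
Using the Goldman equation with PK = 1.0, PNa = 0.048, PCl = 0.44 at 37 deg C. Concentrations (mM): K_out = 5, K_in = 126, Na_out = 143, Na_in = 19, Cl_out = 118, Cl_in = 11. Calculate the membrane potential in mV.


Vm = (RT/F)*ln((PK*Ko + PNa*Nao + PCl*Cli)/(PK*Ki + PNa*Nai + PCl*Clo))
Numer = 16.704, Denom = 178.832
Vm = -63.36 mV


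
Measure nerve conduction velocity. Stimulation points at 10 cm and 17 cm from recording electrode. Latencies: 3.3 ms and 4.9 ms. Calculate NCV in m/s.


Distance = (17 - 10) / 100 = 0.07 m
dt = (4.9 - 3.3) / 1000 = 0.0016 s
NCV = dist / dt = 43.75 m/s


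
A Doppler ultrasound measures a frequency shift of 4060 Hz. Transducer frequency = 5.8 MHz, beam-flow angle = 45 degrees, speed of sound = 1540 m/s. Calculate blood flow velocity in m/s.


v = fd * c / (2 * f0 * cos(theta))
v = 4060 * 1540 / (2 * 5.8000e+06 * cos(45))
v = 0.7623 m/s


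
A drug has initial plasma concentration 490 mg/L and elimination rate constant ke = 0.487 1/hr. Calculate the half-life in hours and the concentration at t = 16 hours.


t_half = ln(2) / ke = 0.693147 / 0.487 = 1.423 hr
C(t) = C0 * exp(-ke*t) = 490 * exp(-0.487*16)
C(16) = 0.2024 mg/L


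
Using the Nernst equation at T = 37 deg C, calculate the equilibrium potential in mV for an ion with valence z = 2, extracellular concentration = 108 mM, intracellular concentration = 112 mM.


E = (RT/(zF)) * ln(C_out/C_in)
T = 37 + 273.15 = 310.15 K
E = (8.314 * 310.15 / (2 * 96485)) * ln(108/112)
E = -0.486 mV


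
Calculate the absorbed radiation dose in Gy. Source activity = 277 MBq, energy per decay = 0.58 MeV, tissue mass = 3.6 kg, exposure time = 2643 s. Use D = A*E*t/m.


A = 277 MBq = 2.7700e+08 Bq
E = 0.58 MeV = 9.2916e-14 J
D = A*E*t/m = 2.7700e+08*9.2916e-14*2643/3.6
D = 0.0189 Gy


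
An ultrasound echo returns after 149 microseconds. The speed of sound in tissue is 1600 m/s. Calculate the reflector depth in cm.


depth = c * t / 2
t = 149 us = 1.4900e-04 s
depth = 1600 * 1.4900e-04 / 2
depth = 0.1192 m = 11.92 cm


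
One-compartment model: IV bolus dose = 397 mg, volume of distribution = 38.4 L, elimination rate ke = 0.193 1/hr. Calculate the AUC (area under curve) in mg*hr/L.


C0 = Dose/Vd = 397/38.4 = 10.3385 mg/L
AUC = C0/ke = 10.3385/0.193
AUC = 53.57 mg*hr/L


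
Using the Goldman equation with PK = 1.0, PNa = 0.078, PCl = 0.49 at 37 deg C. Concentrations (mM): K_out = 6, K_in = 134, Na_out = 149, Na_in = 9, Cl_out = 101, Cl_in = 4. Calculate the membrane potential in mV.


Vm = (RT/F)*ln((PK*Ko + PNa*Nao + PCl*Cli)/(PK*Ki + PNa*Nai + PCl*Clo))
Numer = 19.582, Denom = 184.192
Vm = -59.9 mV


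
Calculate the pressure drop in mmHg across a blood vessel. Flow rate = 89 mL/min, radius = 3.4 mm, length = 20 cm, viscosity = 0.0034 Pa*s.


dP = 8*mu*L*Q / (pi*r^4)
Q = 89 mL/min = 1.48333e-06 m^3/s
dP = 19.2208 Pa = 19.2208 / 133.322 mmHg = 0.1442 mmHg


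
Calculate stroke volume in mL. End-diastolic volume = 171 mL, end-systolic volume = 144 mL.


SV = EDV - ESV
SV = 171 - 144
SV = 27 mL


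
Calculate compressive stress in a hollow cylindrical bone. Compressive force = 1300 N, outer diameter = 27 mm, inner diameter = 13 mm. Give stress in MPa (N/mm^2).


A = pi*(r_o^2 - r_i^2)
r_o = 13.5 mm, r_i = 6.5 mm
A = 439.823 mm^2
sigma = F/A = 1300 / 439.823
sigma = 2.956 MPa


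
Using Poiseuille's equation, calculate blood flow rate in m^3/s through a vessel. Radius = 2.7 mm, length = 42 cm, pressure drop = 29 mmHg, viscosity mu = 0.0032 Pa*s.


Q = pi*r^4*dP / (8*mu*L)
r = 0.0027 m, L = 0.42 m
dP = 29 mmHg = 3866.338 Pa
Q = 6.0037e-05 m^3/s


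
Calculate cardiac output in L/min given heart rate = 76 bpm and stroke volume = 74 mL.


CO = HR * SV
CO = 76 * 74 / 1000
CO = 5.624 L/min
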